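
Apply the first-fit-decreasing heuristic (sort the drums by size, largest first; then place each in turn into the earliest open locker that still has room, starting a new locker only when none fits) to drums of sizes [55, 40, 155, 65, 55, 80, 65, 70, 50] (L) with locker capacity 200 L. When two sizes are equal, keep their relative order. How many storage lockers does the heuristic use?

4

Sorted descending: 155, 80, 70, 65, 65, 55, 55, 50, 40.
  155 → locker 1 (new)  [load 155/200]
  80 → locker 2 (new)  [load 80/200]
  70 → locker 2  [load 150/200]
  65 → locker 3 (new)  [load 65/200]
  65 → locker 3  [load 130/200]
  55 → locker 3  [load 185/200]
  55 → locker 4 (new)  [load 55/200]
  50 → locker 2  [load 200/200]
  40 → locker 1  [load 195/200]
4 storage lockers opened.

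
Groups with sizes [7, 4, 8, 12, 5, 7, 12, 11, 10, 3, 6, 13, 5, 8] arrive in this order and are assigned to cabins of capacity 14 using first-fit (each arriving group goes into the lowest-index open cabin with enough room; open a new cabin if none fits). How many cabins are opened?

9

  7 → cabin 1 (new)  [load 7/14]
  4 → cabin 1  [load 11/14]
  8 → cabin 2 (new)  [load 8/14]
  12 → cabin 3 (new)  [load 12/14]
  5 → cabin 2  [load 13/14]
  7 → cabin 4 (new)  [load 7/14]
  12 → cabin 5 (new)  [load 12/14]
  11 → cabin 6 (new)  [load 11/14]
  10 → cabin 7 (new)  [load 10/14]
  3 → cabin 1  [load 14/14]
  6 → cabin 4  [load 13/14]
  13 → cabin 8 (new)  [load 13/14]
  5 → cabin 9 (new)  [load 5/14]
  8 → cabin 9  [load 13/14]
9 cabins opened.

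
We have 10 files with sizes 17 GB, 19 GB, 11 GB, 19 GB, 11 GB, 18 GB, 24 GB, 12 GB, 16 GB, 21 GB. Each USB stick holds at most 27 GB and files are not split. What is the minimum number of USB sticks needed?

8

Total = 24 + 21 + 19 + 19 + 18 + 17 + 16 + 12 + 11 + 11 = 168 GB.
Lower bound: ⌈168/27⌉ = 7 USB sticks.
A packing using 8 USB sticks:
  USB stick 1: 24 = 24
  USB stick 2: 21 = 21
  USB stick 3: 19 = 19
  USB stick 4: 19 = 19
  USB stick 5: 18 = 18
  USB stick 6: 17 = 17
  USB stick 7: 16 + 11 = 27
  USB stick 8: 12 + 11 = 23
No arrangement into 7 USB sticks stays within capacity, so 8 is optimal.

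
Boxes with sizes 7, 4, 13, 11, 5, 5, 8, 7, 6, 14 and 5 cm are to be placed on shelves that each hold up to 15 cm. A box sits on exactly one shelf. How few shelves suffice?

6

Total = 14 + 13 + 11 + 8 + 7 + 7 + 6 + 5 + 5 + 5 + 4 = 85 cm.
Lower bound: ⌈85/15⌉ = 6 shelves.
A packing using 6 shelves:
  shelf 1: 14 = 14
  shelf 2: 13 = 13
  shelf 3: 11 + 4 = 15
  shelf 4: 8 + 7 = 15
  shelf 5: 7 + 6 = 13
  shelf 6: 5 + 5 + 5 = 15
This matches the lower bound, so 6 is optimal.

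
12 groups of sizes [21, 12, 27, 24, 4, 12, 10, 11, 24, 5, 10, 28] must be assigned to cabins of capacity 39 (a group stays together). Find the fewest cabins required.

Total = 28 + 27 + 24 + 24 + 21 + 12 + 12 + 11 + 10 + 10 + 5 + 4 = 188.
Lower bound: ⌈188/39⌉ = 5 cabins.
A packing using 5 cabins:
  cabin 1: 28 + 11 = 39
  cabin 2: 27 + 12 = 39
  cabin 3: 24 + 12 = 36
  cabin 4: 24 + 10 + 5 = 39
  cabin 5: 21 + 10 + 4 = 35
This matches the lower bound, so 5 is optimal.

5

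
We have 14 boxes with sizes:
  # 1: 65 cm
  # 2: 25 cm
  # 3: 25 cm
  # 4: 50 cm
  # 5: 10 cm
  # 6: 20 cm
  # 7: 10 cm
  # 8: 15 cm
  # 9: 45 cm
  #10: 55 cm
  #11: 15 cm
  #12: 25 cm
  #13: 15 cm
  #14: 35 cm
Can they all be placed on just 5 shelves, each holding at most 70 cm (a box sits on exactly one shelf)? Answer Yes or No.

Total = 410 cm; ⌈410/70⌉ = 6.
At least 6 shelves are required, but only 5 are allowed.

No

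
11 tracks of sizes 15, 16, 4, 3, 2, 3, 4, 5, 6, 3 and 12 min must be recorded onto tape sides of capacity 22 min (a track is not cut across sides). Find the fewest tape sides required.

4

Total = 16 + 15 + 12 + 6 + 5 + 4 + 4 + 3 + 3 + 3 + 2 = 73 min.
Lower bound: ⌈73/22⌉ = 4 tape sides.
A packing using 4 tape sides:
  side 1: 16 + 6 = 22
  side 2: 15 + 5 + 2 = 22
  side 3: 12 + 4 + 4 = 20
  side 4: 3 + 3 + 3 = 9
This matches the lower bound, so 4 is optimal.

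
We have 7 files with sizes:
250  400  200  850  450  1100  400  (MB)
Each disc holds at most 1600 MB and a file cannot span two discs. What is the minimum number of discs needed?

3

Total = 1100 + 850 + 450 + 400 + 400 + 250 + 200 = 3650 MB.
Lower bound: ⌈3650/1600⌉ = 3 discs.
A packing using 3 discs:
  disc 1: 1100 + 450 = 1550
  disc 2: 850 + 400 + 250 = 1500
  disc 3: 400 + 200 = 600
This matches the lower bound, so 3 is optimal.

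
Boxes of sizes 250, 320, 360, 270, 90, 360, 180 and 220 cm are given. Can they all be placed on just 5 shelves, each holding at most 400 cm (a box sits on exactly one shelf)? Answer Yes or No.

No

Total = 2050 cm; ⌈2050/400⌉ = 6.
At least 6 shelves are required, but only 5 are allowed.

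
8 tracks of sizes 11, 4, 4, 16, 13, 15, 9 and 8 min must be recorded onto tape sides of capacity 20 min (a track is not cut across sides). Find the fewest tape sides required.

5

Total = 16 + 15 + 13 + 11 + 9 + 8 + 4 + 4 = 80 min.
Lower bound: ⌈80/20⌉ = 4 tape sides.
A packing using 5 tape sides:
  side 1: 16 + 4 = 20
  side 2: 15 + 4 = 19
  side 3: 13 = 13
  side 4: 11 + 9 = 20
  side 5: 8 = 8
No arrangement into 4 tape sides stays within capacity, so 5 is optimal.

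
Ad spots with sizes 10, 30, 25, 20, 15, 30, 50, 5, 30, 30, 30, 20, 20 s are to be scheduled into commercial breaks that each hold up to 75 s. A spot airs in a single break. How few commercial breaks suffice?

5

Total = 50 + 30 + 30 + 30 + 30 + 30 + 25 + 20 + 20 + 20 + 15 + 10 + 5 = 315 s.
Lower bound: ⌈315/75⌉ = 5 commercial breaks.
A packing using 5 commercial breaks:
  break 1: 50 + 25 = 75
  break 2: 30 + 30 + 15 = 75
  break 3: 30 + 30 + 10 + 5 = 75
  break 4: 30 + 20 + 20 = 70
  break 5: 20 = 20
This matches the lower bound, so 5 is optimal.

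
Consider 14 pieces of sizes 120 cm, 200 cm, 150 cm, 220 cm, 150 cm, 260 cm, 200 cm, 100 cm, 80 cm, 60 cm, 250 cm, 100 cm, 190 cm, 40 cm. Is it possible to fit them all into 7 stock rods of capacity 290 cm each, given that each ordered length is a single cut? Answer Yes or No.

No

Total = 2120 cm; ⌈2120/290⌉ = 8.
At least 8 stock rods are required, but only 7 are allowed.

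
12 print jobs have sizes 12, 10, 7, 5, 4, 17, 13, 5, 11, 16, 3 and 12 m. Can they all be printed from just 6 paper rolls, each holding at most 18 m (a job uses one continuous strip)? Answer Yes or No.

Total = 115 m; ⌈115/18⌉ = 7.
At least 7 paper rolls are required, but only 6 are allowed.

No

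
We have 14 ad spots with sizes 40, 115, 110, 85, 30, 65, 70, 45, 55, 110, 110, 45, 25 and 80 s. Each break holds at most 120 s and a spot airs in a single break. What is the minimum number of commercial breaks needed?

9

Total = 115 + 110 + 110 + 110 + 85 + 80 + 70 + 65 + 55 + 45 + 45 + 40 + 30 + 25 = 985 s.
Lower bound: ⌈985/120⌉ = 9 commercial breaks.
A packing using 9 commercial breaks:
  break 1: 115 = 115
  break 2: 110 = 110
  break 3: 110 = 110
  break 4: 110 = 110
  break 5: 85 + 30 = 115
  break 6: 80 + 40 = 120
  break 7: 70 + 45 = 115
  break 8: 65 + 55 = 120
  break 9: 45 + 25 = 70
This matches the lower bound, so 9 is optimal.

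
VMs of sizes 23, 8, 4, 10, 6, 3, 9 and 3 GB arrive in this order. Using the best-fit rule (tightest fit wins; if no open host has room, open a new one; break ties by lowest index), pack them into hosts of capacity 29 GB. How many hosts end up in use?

  23 → host 1 (new)  [load 23/29]
  8 → host 2 (new)  [load 8/29]
  4 → host 1  [load 27/29]
  10 → host 2  [load 18/29]
  6 → host 2  [load 24/29]
  3 → host 2  [load 27/29]
  9 → host 3 (new)  [load 9/29]
  3 → host 3  [load 12/29]
3 hosts opened.

3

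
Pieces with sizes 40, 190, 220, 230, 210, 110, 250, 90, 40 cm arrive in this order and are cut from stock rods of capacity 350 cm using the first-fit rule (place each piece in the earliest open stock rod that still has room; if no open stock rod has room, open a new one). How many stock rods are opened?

  40 → stock rod 1 (new)  [load 40/350]
  190 → stock rod 1  [load 230/350]
  220 → stock rod 2 (new)  [load 220/350]
  230 → stock rod 3 (new)  [load 230/350]
  210 → stock rod 4 (new)  [load 210/350]
  110 → stock rod 1  [load 340/350]
  250 → stock rod 5 (new)  [load 250/350]
  90 → stock rod 2  [load 310/350]
  40 → stock rod 2  [load 350/350]
5 stock rods opened.

5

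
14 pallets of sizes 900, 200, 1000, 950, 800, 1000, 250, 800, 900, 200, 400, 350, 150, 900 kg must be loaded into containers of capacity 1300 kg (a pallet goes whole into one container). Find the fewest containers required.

Total = 1000 + 1000 + 950 + 900 + 900 + 900 + 800 + 800 + 400 + 350 + 250 + 200 + 200 + 150 = 8800 kg.
Lower bound: ⌈8800/1300⌉ = 7 containers.
Also, 8 pallets each exceed 650 kg, and no two of those can share a container, so at least 8 containers are needed.
A packing using 8 containers:
  container 1: 1000 + 250 = 1250
  container 2: 1000 + 200 = 1200
  container 3: 950 + 350 = 1300
  container 4: 900 + 400 = 1300
  container 5: 900 + 200 + 150 = 1250
  container 6: 900 = 900
  container 7: 800 = 800
  container 8: 800 = 800
This matches the lower bound, so 8 is optimal.

8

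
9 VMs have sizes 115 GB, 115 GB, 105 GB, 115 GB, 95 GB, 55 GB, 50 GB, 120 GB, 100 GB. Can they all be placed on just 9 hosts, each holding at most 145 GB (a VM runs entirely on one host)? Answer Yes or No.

Yes

A valid assignment using 8 hosts:
  host 1: 120 = 120
  host 2: 115 = 115
  host 3: 115 = 115
  host 4: 115 = 115
  host 5: 105 = 105
  host 6: 100 = 100
  host 7: 95 + 50 = 145
  host 8: 55 = 55
That uses only 8 ≤ 9, so 9 hosts are enough.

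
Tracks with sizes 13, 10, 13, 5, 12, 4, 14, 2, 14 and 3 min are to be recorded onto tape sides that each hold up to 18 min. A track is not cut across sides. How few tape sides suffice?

6

Total = 14 + 14 + 13 + 13 + 12 + 10 + 5 + 4 + 3 + 2 = 90 min.
Lower bound: ⌈90/18⌉ = 5 tape sides.
Also, 6 tracks each exceed 9 min, and no two of those can share a side, so at least 6 tape sides are needed.
A packing using 6 tape sides:
  side 1: 14 + 4 = 18
  side 2: 14 + 3 = 17
  side 3: 13 + 5 = 18
  side 4: 13 + 2 = 15
  side 5: 12 = 12
  side 6: 10 = 10
This matches the lower bound, so 6 is optimal.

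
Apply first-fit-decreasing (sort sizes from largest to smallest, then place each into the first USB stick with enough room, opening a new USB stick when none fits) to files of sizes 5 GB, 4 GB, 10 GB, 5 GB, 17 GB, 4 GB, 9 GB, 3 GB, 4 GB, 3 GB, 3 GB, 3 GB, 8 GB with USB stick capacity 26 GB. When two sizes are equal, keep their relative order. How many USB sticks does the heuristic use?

Sorted descending: 17, 10, 9, 8, 5, 5, 4, 4, 4, 3, 3, 3, 3.
  17 → USB stick 1 (new)  [load 17/26]
  10 → USB stick 2 (new)  [load 10/26]
  9 → USB stick 1  [load 26/26]
  8 → USB stick 2  [load 18/26]
  5 → USB stick 2  [load 23/26]
  5 → USB stick 3 (new)  [load 5/26]
  4 → USB stick 3  [load 9/26]
  4 → USB stick 3  [load 13/26]
  4 → USB stick 3  [load 17/26]
  3 → USB stick 2  [load 26/26]
  3 → USB stick 3  [load 20/26]
  3 → USB stick 3  [load 23/26]
  3 → USB stick 3  [load 26/26]
3 USB sticks opened.

3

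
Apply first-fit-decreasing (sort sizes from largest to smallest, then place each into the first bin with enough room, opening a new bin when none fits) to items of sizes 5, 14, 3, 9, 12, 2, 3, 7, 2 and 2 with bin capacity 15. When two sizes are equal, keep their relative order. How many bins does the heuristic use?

5

Sorted descending: 14, 12, 9, 7, 5, 3, 3, 2, 2, 2.
  14 → bin 1 (new)  [load 14/15]
  12 → bin 2 (new)  [load 12/15]
  9 → bin 3 (new)  [load 9/15]
  7 → bin 4 (new)  [load 7/15]
  5 → bin 3  [load 14/15]
  3 → bin 2  [load 15/15]
  3 → bin 4  [load 10/15]
  2 → bin 4  [load 12/15]
  2 → bin 4  [load 14/15]
  2 → bin 5 (new)  [load 2/15]
5 bins opened.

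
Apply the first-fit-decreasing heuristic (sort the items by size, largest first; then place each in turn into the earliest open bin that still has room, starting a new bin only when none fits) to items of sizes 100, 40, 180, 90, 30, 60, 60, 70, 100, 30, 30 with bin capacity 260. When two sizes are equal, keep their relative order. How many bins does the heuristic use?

4

Sorted descending: 180, 100, 100, 90, 70, 60, 60, 40, 30, 30, 30.
  180 → bin 1 (new)  [load 180/260]
  100 → bin 2 (new)  [load 100/260]
  100 → bin 2  [load 200/260]
  90 → bin 3 (new)  [load 90/260]
  70 → bin 1  [load 250/260]
  60 → bin 2  [load 260/260]
  60 → bin 3  [load 150/260]
  40 → bin 3  [load 190/260]
  30 → bin 3  [load 220/260]
  30 → bin 3  [load 250/260]
  30 → bin 4 (new)  [load 30/260]
4 bins opened.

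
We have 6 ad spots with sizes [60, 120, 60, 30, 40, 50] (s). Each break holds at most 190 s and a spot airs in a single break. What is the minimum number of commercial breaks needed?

2

Total = 120 + 60 + 60 + 50 + 40 + 30 = 360 s.
Lower bound: ⌈360/190⌉ = 2 commercial breaks.
A packing using 2 commercial breaks:
  break 1: 120 + 60 = 180
  break 2: 60 + 50 + 40 + 30 = 180
This matches the lower bound, so 2 is optimal.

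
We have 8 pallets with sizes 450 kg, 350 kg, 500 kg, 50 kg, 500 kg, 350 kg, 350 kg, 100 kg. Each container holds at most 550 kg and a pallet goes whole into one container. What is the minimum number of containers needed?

Total = 500 + 500 + 450 + 350 + 350 + 350 + 100 + 50 = 2650 kg.
Lower bound: ⌈2650/550⌉ = 5 containers.
Also, 6 pallets each exceed 275 kg, and no two of those can share a container, so at least 6 containers are needed.
A packing using 6 containers:
  container 1: 500 + 50 = 550
  container 2: 500 = 500
  container 3: 450 + 100 = 550
  container 4: 350 = 350
  container 5: 350 = 350
  container 6: 350 = 350
This matches the lower bound, so 6 is optimal.

6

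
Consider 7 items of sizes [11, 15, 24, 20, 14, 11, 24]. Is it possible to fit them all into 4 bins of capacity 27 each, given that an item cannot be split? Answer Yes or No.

No

Total = 119; ⌈119/27⌉ = 5.
At least 5 bins are required, but only 4 are allowed.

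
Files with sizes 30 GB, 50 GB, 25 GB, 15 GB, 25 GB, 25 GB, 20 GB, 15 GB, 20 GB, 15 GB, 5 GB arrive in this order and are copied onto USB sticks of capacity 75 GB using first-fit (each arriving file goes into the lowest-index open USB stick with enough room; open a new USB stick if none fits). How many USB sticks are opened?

  30 → USB stick 1 (new)  [load 30/75]
  50 → USB stick 2 (new)  [load 50/75]
  25 → USB stick 1  [load 55/75]
  15 → USB stick 1  [load 70/75]
  25 → USB stick 2  [load 75/75]
  25 → USB stick 3 (new)  [load 25/75]
  20 → USB stick 3  [load 45/75]
  15 → USB stick 3  [load 60/75]
  20 → USB stick 4 (new)  [load 20/75]
  15 → USB stick 3  [load 75/75]
  5 → USB stick 1  [load 75/75]
4 USB sticks opened.

4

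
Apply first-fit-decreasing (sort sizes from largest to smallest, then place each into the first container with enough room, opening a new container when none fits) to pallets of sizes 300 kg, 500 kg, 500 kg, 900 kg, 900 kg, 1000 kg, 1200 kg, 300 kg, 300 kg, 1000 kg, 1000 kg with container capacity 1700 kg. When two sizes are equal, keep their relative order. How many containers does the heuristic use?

6

Sorted descending: 1200, 1000, 1000, 1000, 900, 900, 500, 500, 300, 300, 300.
  1200 → container 1 (new)  [load 1200/1700]
  1000 → container 2 (new)  [load 1000/1700]
  1000 → container 3 (new)  [load 1000/1700]
  1000 → container 4 (new)  [load 1000/1700]
  900 → container 5 (new)  [load 900/1700]
  900 → container 6 (new)  [load 900/1700]
  500 → container 1  [load 1700/1700]
  500 → container 2  [load 1500/1700]
  300 → container 3  [load 1300/1700]
  300 → container 3  [load 1600/1700]
  300 → container 4  [load 1300/1700]
6 containers opened.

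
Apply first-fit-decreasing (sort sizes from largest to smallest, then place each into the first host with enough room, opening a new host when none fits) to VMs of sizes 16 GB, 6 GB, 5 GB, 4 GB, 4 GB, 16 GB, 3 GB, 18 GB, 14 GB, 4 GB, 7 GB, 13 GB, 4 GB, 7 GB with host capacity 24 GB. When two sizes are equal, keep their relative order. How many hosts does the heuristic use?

Sorted descending: 18, 16, 16, 14, 13, 7, 7, 6, 5, 4, 4, 4, 4, 3.
  18 → host 1 (new)  [load 18/24]
  16 → host 2 (new)  [load 16/24]
  16 → host 3 (new)  [load 16/24]
  14 → host 4 (new)  [load 14/24]
  13 → host 5 (new)  [load 13/24]
  7 → host 2  [load 23/24]
  7 → host 3  [load 23/24]
  6 → host 1  [load 24/24]
  5 → host 4  [load 19/24]
  4 → host 4  [load 23/24]
  4 → host 5  [load 17/24]
  4 → host 5  [load 21/24]
  4 → host 6 (new)  [load 4/24]
  3 → host 5  [load 24/24]
6 hosts opened.

6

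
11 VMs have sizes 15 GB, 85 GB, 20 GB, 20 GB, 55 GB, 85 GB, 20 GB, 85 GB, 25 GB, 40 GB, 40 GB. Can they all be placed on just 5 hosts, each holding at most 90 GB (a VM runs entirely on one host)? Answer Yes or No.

Total = 490 GB; ⌈490/90⌉ = 6.
At least 6 hosts are required, but only 5 are allowed.

No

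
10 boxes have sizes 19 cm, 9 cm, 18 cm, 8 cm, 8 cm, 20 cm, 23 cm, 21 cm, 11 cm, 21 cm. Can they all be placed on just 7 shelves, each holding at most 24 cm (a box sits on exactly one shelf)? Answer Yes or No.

No

Total = 158 cm; ⌈158/24⌉ = 7.
The bound of 7 does not rule out 7, but exhaustive search shows no assignment into 7 shelves of capacity 24 cm exists — the minimum is 8.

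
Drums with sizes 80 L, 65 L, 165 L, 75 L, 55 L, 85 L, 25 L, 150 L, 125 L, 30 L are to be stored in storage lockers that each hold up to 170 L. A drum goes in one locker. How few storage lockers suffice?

Total = 165 + 150 + 125 + 85 + 80 + 75 + 65 + 55 + 30 + 25 = 855 L.
Lower bound: ⌈855/170⌉ = 6 storage lockers.
A packing using 6 storage lockers:
  locker 1: 165 = 165
  locker 2: 150 = 150
  locker 3: 125 + 30 = 155
  locker 4: 85 + 80 = 165
  locker 5: 75 + 65 + 25 = 165
  locker 6: 55 = 55
This matches the lower bound, so 6 is optimal.

6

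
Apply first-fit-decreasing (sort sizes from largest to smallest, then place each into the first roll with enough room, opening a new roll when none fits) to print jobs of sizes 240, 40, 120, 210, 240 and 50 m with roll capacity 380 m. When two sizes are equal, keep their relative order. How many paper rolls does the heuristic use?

Sorted descending: 240, 240, 210, 120, 50, 40.
  240 → roll 1 (new)  [load 240/380]
  240 → roll 2 (new)  [load 240/380]
  210 → roll 3 (new)  [load 210/380]
  120 → roll 1  [load 360/380]
  50 → roll 2  [load 290/380]
  40 → roll 2  [load 330/380]
3 paper rolls opened.

3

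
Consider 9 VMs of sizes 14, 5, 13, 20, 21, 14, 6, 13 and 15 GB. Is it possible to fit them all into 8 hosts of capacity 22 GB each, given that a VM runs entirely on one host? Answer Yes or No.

A valid assignment using 7 hosts:
  host 1: 21 = 21
  host 2: 20 = 20
  host 3: 15 + 6 = 21
  host 4: 14 + 5 = 19
  host 5: 14 = 14
  host 6: 13 = 13
  host 7: 13 = 13
That uses only 7 ≤ 8, so 8 hosts are enough.

Yes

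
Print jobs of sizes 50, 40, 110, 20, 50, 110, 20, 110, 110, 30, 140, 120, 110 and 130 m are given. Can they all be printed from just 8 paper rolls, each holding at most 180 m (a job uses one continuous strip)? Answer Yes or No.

Yes

A valid assignment using 8 paper rolls:
  roll 1: 140 + 40 = 180
  roll 2: 130 + 50 = 180
  roll 3: 120 + 50 = 170
  roll 4: 110 + 30 + 20 + 20 = 180
  roll 5: 110 = 110
  roll 6: 110 = 110
  roll 7: 110 = 110
  roll 8: 110 = 110
Every load is within 180 m, so 8 paper rolls suffice.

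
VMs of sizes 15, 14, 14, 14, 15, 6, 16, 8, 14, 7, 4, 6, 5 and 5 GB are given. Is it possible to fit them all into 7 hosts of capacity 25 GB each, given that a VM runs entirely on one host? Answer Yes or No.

Yes

A valid assignment using 7 hosts:
  host 1: 16 + 8 = 24
  host 2: 15 + 7 = 22
  host 3: 15 + 6 + 4 = 25
  host 4: 14 + 6 + 5 = 25
  host 5: 14 + 5 = 19
  host 6: 14 = 14
  host 7: 14 = 14
Every load is within 25 GB, so 7 hosts suffice.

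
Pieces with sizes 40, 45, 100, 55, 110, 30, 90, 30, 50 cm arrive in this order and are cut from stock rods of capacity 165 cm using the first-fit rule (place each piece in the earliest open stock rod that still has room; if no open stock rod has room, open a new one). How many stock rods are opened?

  40 → stock rod 1 (new)  [load 40/165]
  45 → stock rod 1  [load 85/165]
  100 → stock rod 2 (new)  [load 100/165]
  55 → stock rod 1  [load 140/165]
  110 → stock rod 3 (new)  [load 110/165]
  30 → stock rod 2  [load 130/165]
  90 → stock rod 4 (new)  [load 90/165]
  30 → stock rod 2  [load 160/165]
  50 → stock rod 3  [load 160/165]
4 stock rods opened.

4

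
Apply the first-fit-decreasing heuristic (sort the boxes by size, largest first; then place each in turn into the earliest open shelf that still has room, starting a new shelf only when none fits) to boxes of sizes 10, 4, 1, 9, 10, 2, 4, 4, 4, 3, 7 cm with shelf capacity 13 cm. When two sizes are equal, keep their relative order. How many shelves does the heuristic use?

5

Sorted descending: 10, 10, 9, 7, 4, 4, 4, 4, 3, 2, 1.
  10 → shelf 1 (new)  [load 10/13]
  10 → shelf 2 (new)  [load 10/13]
  9 → shelf 3 (new)  [load 9/13]
  7 → shelf 4 (new)  [load 7/13]
  4 → shelf 3  [load 13/13]
  4 → shelf 4  [load 11/13]
  4 → shelf 5 (new)  [load 4/13]
  4 → shelf 5  [load 8/13]
  3 → shelf 1  [load 13/13]
  2 → shelf 2  [load 12/13]
  1 → shelf 2  [load 13/13]
5 shelves opened.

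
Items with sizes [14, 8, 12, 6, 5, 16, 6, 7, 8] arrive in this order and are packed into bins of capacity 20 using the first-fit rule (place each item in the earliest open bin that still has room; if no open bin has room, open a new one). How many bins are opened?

  14 → bin 1 (new)  [load 14/20]
  8 → bin 2 (new)  [load 8/20]
  12 → bin 2  [load 20/20]
  6 → bin 1  [load 20/20]
  5 → bin 3 (new)  [load 5/20]
  16 → bin 4 (new)  [load 16/20]
  6 → bin 3  [load 11/20]
  7 → bin 3  [load 18/20]
  8 → bin 5 (new)  [load 8/20]
5 bins opened.

5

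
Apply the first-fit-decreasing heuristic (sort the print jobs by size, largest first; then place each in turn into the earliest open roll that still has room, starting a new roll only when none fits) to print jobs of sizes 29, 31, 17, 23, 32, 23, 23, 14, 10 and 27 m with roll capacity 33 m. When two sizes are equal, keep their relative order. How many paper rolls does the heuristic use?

Sorted descending: 32, 31, 29, 27, 23, 23, 23, 17, 14, 10.
  32 → roll 1 (new)  [load 32/33]
  31 → roll 2 (new)  [load 31/33]
  29 → roll 3 (new)  [load 29/33]
  27 → roll 4 (new)  [load 27/33]
  23 → roll 5 (new)  [load 23/33]
  23 → roll 6 (new)  [load 23/33]
  23 → roll 7 (new)  [load 23/33]
  17 → roll 8 (new)  [load 17/33]
  14 → roll 8  [load 31/33]
  10 → roll 5  [load 33/33]
8 paper rolls opened.

8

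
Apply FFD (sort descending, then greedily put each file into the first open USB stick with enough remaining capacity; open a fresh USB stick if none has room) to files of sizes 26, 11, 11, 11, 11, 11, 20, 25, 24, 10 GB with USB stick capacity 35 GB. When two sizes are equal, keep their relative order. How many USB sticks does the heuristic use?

Sorted descending: 26, 25, 24, 20, 11, 11, 11, 11, 11, 10.
  26 → USB stick 1 (new)  [load 26/35]
  25 → USB stick 2 (new)  [load 25/35]
  24 → USB stick 3 (new)  [load 24/35]
  20 → USB stick 4 (new)  [load 20/35]
  11 → USB stick 3  [load 35/35]
  11 → USB stick 4  [load 31/35]
  11 → USB stick 5 (new)  [load 11/35]
  11 → USB stick 5  [load 22/35]
  11 → USB stick 5  [load 33/35]
  10 → USB stick 2  [load 35/35]
5 USB sticks opened.

5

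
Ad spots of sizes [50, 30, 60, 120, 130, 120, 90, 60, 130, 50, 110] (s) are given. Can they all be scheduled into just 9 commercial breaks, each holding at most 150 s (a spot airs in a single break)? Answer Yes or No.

A valid assignment using 8 commercial breaks:
  break 1: 130 = 130
  break 2: 130 = 130
  break 3: 120 + 30 = 150
  break 4: 120 = 120
  break 5: 110 = 110
  break 6: 90 + 60 = 150
  break 7: 60 + 50 = 110
  break 8: 50 = 50
That uses only 8 ≤ 9, so 9 commercial breaks are enough.

Yes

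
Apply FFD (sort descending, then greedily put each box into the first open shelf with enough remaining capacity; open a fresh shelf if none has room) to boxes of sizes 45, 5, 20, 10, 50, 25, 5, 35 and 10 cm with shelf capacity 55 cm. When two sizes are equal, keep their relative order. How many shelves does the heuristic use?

Sorted descending: 50, 45, 35, 25, 20, 10, 10, 5, 5.
  50 → shelf 1 (new)  [load 50/55]
  45 → shelf 2 (new)  [load 45/55]
  35 → shelf 3 (new)  [load 35/55]
  25 → shelf 4 (new)  [load 25/55]
  20 → shelf 3  [load 55/55]
  10 → shelf 2  [load 55/55]
  10 → shelf 4  [load 35/55]
  5 → shelf 1  [load 55/55]
  5 → shelf 4  [load 40/55]
4 shelves opened.

4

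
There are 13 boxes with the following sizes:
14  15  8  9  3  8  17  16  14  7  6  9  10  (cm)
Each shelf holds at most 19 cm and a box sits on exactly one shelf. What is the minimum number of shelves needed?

9

Total = 17 + 16 + 15 + 14 + 14 + 10 + 9 + 9 + 8 + 8 + 7 + 6 + 3 = 136 cm.
Lower bound: ⌈136/19⌉ = 8 shelves.
A packing using 9 shelves:
  shelf 1: 17 = 17
  shelf 2: 16 + 3 = 19
  shelf 3: 15 = 15
  shelf 4: 14 = 14
  shelf 5: 14 = 14
  shelf 6: 10 + 9 = 19
  shelf 7: 9 + 8 = 17
  shelf 8: 8 + 7 = 15
  shelf 9: 6 = 6
No arrangement into 8 shelves stays within capacity, so 9 is optimal.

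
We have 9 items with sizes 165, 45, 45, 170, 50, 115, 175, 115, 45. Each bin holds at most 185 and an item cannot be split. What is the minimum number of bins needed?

Total = 175 + 170 + 165 + 115 + 115 + 50 + 45 + 45 + 45 = 925.
Lower bound: ⌈925/185⌉ = 5 bins.
A packing using 6 bins:
  bin 1: 175 = 175
  bin 2: 170 = 170
  bin 3: 165 = 165
  bin 4: 115 + 50 = 165
  bin 5: 115 + 45 = 160
  bin 6: 45 + 45 = 90
No arrangement into 5 bins stays within capacity, so 6 is optimal.

6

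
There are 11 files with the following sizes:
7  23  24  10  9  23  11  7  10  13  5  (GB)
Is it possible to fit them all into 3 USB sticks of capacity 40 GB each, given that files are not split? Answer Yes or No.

No

Total = 142 GB; ⌈142/40⌉ = 4.
At least 4 USB sticks are required, but only 3 are allowed.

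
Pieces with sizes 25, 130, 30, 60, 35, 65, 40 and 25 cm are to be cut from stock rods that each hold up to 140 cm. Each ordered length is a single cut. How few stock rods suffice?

3

Total = 130 + 65 + 60 + 40 + 35 + 30 + 25 + 25 = 410 cm.
Lower bound: ⌈410/140⌉ = 3 stock rods.
A packing using 3 stock rods:
  stock rod 1: 130 = 130
  stock rod 2: 65 + 40 + 35 = 140
  stock rod 3: 60 + 30 + 25 + 25 = 140
This matches the lower bound, so 3 is optimal.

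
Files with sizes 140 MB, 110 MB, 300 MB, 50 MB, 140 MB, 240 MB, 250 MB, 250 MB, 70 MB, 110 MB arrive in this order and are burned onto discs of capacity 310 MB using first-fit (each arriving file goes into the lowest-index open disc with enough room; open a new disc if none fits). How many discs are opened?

  140 → disc 1 (new)  [load 140/310]
  110 → disc 1  [load 250/310]
  300 → disc 2 (new)  [load 300/310]
  50 → disc 1  [load 300/310]
  140 → disc 3 (new)  [load 140/310]
  240 → disc 4 (new)  [load 240/310]
  250 → disc 5 (new)  [load 250/310]
  250 → disc 6 (new)  [load 250/310]
  70 → disc 3  [load 210/310]
  110 → disc 7 (new)  [load 110/310]
7 discs opened.

7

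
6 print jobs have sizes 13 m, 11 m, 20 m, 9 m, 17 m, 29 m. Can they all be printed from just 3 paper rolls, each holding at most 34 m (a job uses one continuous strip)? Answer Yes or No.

No

Total = 99 m; ⌈99/34⌉ = 3.
The bound of 3 does not rule out 3, but exhaustive search shows no assignment into 3 paper rolls of capacity 34 m exists — the minimum is 4.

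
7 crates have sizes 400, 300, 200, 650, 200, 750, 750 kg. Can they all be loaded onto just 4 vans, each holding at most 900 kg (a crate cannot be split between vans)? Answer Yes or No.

Yes

A valid assignment using 4 vans:
  van 1: 750 = 750
  van 2: 750 = 750
  van 3: 650 + 200 = 850
  van 4: 400 + 300 + 200 = 900
Every load is within 900 kg, so 4 vans suffice.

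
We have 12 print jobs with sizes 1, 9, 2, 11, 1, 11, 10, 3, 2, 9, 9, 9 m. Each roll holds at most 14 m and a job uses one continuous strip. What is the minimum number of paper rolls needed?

Total = 11 + 11 + 10 + 9 + 9 + 9 + 9 + 3 + 2 + 2 + 1 + 1 = 77 m.
Lower bound: ⌈77/14⌉ = 6 paper rolls.
Also, 7 print jobs each exceed 7 m, and no two of those can share a roll, so at least 7 paper rolls are needed.
A packing using 7 paper rolls:
  roll 1: 11 + 3 = 14
  roll 2: 11 + 2 + 1 = 14
  roll 3: 10 + 2 + 1 = 13
  roll 4: 9 = 9
  roll 5: 9 = 9
  roll 6: 9 = 9
  roll 7: 9 = 9
This matches the lower bound, so 7 is optimal.

7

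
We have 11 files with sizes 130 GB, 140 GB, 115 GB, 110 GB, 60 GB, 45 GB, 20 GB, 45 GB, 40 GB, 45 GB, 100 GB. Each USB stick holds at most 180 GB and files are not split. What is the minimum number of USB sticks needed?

5

Total = 140 + 130 + 115 + 110 + 100 + 60 + 45 + 45 + 45 + 40 + 20 = 850 GB.
Lower bound: ⌈850/180⌉ = 5 USB sticks.
A packing using 5 USB sticks:
  USB stick 1: 140 + 40 = 180
  USB stick 2: 130 + 45 = 175
  USB stick 3: 115 + 60 = 175
  USB stick 4: 110 + 45 + 20 = 175
  USB stick 5: 100 + 45 = 145
This matches the lower bound, so 5 is optimal.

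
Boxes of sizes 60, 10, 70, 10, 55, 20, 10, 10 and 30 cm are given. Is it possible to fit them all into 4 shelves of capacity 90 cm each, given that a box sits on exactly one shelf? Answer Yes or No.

Yes

A valid assignment using 4 shelves:
  shelf 1: 70 + 20 = 90
  shelf 2: 60 + 30 = 90
  shelf 3: 55 + 10 + 10 + 10 = 85
  shelf 4: 10 = 10
Every load is within 90 cm, so 4 shelves suffice.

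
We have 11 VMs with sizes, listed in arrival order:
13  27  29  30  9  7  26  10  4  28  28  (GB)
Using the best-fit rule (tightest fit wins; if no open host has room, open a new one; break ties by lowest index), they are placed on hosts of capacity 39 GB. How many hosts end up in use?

  13 → host 1 (new)  [load 13/39]
  27 → host 2 (new)  [load 27/39]
  29 → host 3 (new)  [load 29/39]
  30 → host 4 (new)  [load 30/39]
  9 → host 4  [load 39/39]
  7 → host 3  [load 36/39]
  26 → host 1  [load 39/39]
  10 → host 2  [load 37/39]
  4 → host 5 (new)  [load 4/39]
  28 → host 5  [load 32/39]
  28 → host 6 (new)  [load 28/39]
6 hosts opened.

6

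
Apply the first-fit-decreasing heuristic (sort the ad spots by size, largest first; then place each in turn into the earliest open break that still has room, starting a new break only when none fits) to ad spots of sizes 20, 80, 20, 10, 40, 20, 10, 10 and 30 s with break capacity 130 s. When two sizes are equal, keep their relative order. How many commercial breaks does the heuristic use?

Sorted descending: 80, 40, 30, 20, 20, 20, 10, 10, 10.
  80 → break 1 (new)  [load 80/130]
  40 → break 1  [load 120/130]
  30 → break 2 (new)  [load 30/130]
  20 → break 2  [load 50/130]
  20 → break 2  [load 70/130]
  20 → break 2  [load 90/130]
  10 → break 1  [load 130/130]
  10 → break 2  [load 100/130]
  10 → break 2  [load 110/130]
2 commercial breaks opened.

2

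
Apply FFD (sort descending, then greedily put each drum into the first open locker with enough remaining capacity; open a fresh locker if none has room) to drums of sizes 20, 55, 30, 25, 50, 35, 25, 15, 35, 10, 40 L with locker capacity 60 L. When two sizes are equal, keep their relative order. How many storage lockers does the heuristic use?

Sorted descending: 55, 50, 40, 35, 35, 30, 25, 25, 20, 15, 10.
  55 → locker 1 (new)  [load 55/60]
  50 → locker 2 (new)  [load 50/60]
  40 → locker 3 (new)  [load 40/60]
  35 → locker 4 (new)  [load 35/60]
  35 → locker 5 (new)  [load 35/60]
  30 → locker 6 (new)  [load 30/60]
  25 → locker 4  [load 60/60]
  25 → locker 5  [load 60/60]
  20 → locker 3  [load 60/60]
  15 → locker 6  [load 45/60]
  10 → locker 2  [load 60/60]
6 storage lockers opened.

6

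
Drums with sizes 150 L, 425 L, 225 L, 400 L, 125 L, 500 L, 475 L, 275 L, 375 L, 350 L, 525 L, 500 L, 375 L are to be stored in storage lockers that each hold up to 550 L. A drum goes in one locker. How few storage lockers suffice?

Total = 525 + 500 + 500 + 475 + 425 + 400 + 375 + 375 + 350 + 275 + 225 + 150 + 125 = 4700 L.
Lower bound: ⌈4700/550⌉ = 9 storage lockers.
A packing using 10 storage lockers:
  locker 1: 525 = 525
  locker 2: 500 = 500
  locker 3: 500 = 500
  locker 4: 475 = 475
  locker 5: 425 + 125 = 550
  locker 6: 400 + 150 = 550
  locker 7: 375 = 375
  locker 8: 375 = 375
  locker 9: 350 = 350
  locker 10: 275 + 225 = 500
No arrangement into 9 storage lockers stays within capacity, so 10 is optimal.

10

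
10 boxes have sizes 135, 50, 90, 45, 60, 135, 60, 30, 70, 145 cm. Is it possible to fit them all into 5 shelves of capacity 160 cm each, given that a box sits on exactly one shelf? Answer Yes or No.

Total = 820 cm; ⌈820/160⌉ = 6.
At least 6 shelves are required, but only 5 are allowed.

No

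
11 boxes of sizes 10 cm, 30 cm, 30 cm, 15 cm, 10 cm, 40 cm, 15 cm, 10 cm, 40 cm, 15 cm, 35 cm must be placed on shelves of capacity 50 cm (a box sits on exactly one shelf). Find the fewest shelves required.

6

Total = 40 + 40 + 35 + 30 + 30 + 15 + 15 + 15 + 10 + 10 + 10 = 250 cm.
Lower bound: ⌈250/50⌉ = 5 shelves.
A packing using 6 shelves:
  shelf 1: 40 + 10 = 50
  shelf 2: 40 + 10 = 50
  shelf 3: 35 + 15 = 50
  shelf 4: 30 + 15 = 45
  shelf 5: 30 + 15 = 45
  shelf 6: 10 = 10
No arrangement into 5 shelves stays within capacity, so 6 is optimal.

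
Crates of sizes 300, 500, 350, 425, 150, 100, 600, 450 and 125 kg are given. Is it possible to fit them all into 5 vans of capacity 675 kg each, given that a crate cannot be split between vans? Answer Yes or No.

A valid assignment using 5 vans:
  van 1: 600 = 600
  van 2: 500 + 150 = 650
  van 3: 450 + 125 + 100 = 675
  van 4: 425 = 425
  van 5: 350 + 300 = 650
Every load is within 675 kg, so 5 vans suffice.

Yes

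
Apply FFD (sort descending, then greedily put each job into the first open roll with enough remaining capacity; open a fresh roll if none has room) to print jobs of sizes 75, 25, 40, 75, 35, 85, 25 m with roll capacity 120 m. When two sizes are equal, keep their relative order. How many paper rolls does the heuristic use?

4

Sorted descending: 85, 75, 75, 40, 35, 25, 25.
  85 → roll 1 (new)  [load 85/120]
  75 → roll 2 (new)  [load 75/120]
  75 → roll 3 (new)  [load 75/120]
  40 → roll 2  [load 115/120]
  35 → roll 1  [load 120/120]
  25 → roll 3  [load 100/120]
  25 → roll 4 (new)  [load 25/120]
4 paper rolls opened.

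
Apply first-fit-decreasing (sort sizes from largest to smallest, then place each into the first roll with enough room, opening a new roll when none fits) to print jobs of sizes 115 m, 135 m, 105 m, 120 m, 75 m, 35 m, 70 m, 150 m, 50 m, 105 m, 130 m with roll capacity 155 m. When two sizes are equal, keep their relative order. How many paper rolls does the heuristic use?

8

Sorted descending: 150, 135, 130, 120, 115, 105, 105, 75, 70, 50, 35.
  150 → roll 1 (new)  [load 150/155]
  135 → roll 2 (new)  [load 135/155]
  130 → roll 3 (new)  [load 130/155]
  120 → roll 4 (new)  [load 120/155]
  115 → roll 5 (new)  [load 115/155]
  105 → roll 6 (new)  [load 105/155]
  105 → roll 7 (new)  [load 105/155]
  75 → roll 8 (new)  [load 75/155]
  70 → roll 8  [load 145/155]
  50 → roll 6  [load 155/155]
  35 → roll 4  [load 155/155]
8 paper rolls opened.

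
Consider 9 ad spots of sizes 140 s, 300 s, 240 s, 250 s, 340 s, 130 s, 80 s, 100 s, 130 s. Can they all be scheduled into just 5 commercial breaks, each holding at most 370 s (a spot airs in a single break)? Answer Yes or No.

Yes

A valid assignment using 5 commercial breaks:
  break 1: 340 = 340
  break 2: 300 = 300
  break 3: 250 + 100 = 350
  break 4: 240 + 130 = 370
  break 5: 140 + 130 + 80 = 350
Every load is within 370 s, so 5 commercial breaks suffice.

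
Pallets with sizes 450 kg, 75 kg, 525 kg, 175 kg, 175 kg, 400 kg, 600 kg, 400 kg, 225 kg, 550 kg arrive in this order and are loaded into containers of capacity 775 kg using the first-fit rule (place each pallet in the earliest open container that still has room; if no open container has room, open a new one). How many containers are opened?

  450 → container 1 (new)  [load 450/775]
  75 → container 1  [load 525/775]
  525 → container 2 (new)  [load 525/775]
  175 → container 1  [load 700/775]
  175 → container 2  [load 700/775]
  400 → container 3 (new)  [load 400/775]
  600 → container 4 (new)  [load 600/775]
  400 → container 5 (new)  [load 400/775]
  225 → container 3  [load 625/775]
  550 → container 6 (new)  [load 550/775]
6 containers opened.

6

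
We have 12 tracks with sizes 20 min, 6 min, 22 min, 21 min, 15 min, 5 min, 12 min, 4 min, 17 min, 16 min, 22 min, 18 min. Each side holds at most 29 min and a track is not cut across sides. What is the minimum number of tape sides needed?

Total = 22 + 22 + 21 + 20 + 18 + 17 + 16 + 15 + 12 + 6 + 5 + 4 = 178 min.
Lower bound: ⌈178/29⌉ = 7 tape sides.
Also, 8 tracks each exceed 29/2 min, and no two of those can share a side, so at least 8 tape sides are needed.
A packing using 8 tape sides:
  side 1: 22 + 6 = 28
  side 2: 22 + 5 = 27
  side 3: 21 + 4 = 25
  side 4: 20 = 20
  side 5: 18 = 18
  side 6: 17 + 12 = 29
  side 7: 16 = 16
  side 8: 15 = 15
This matches the lower bound, so 8 is optimal.

8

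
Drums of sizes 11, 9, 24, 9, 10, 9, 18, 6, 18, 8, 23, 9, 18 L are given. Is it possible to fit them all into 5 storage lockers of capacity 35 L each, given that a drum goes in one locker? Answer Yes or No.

No

Total = 172 L; ⌈172/35⌉ = 5.
The bound of 5 does not rule out 5, but exhaustive search shows no assignment into 5 storage lockers of capacity 35 L exists — the minimum is 6.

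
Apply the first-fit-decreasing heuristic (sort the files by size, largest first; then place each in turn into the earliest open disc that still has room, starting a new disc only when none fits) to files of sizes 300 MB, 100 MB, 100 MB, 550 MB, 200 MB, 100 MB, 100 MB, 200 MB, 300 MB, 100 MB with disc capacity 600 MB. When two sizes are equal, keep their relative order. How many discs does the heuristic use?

4

Sorted descending: 550, 300, 300, 200, 200, 100, 100, 100, 100, 100.
  550 → disc 1 (new)  [load 550/600]
  300 → disc 2 (new)  [load 300/600]
  300 → disc 2  [load 600/600]
  200 → disc 3 (new)  [load 200/600]
  200 → disc 3  [load 400/600]
  100 → disc 3  [load 500/600]
  100 → disc 3  [load 600/600]
  100 → disc 4 (new)  [load 100/600]
  100 → disc 4  [load 200/600]
  100 → disc 4  [load 300/600]
4 discs opened.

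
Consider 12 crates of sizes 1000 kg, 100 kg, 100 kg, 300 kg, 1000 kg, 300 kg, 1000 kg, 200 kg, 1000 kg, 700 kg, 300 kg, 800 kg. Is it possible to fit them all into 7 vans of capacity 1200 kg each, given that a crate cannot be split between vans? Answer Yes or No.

Yes

A valid assignment using 7 vans:
  van 1: 1000 + 200 = 1200
  van 2: 1000 + 100 + 100 = 1200
  van 3: 1000 = 1000
  van 4: 1000 = 1000
  van 5: 800 + 300 = 1100
  van 6: 700 + 300 = 1000
  van 7: 300 = 300
Every load is within 1200 kg, so 7 vans suffice.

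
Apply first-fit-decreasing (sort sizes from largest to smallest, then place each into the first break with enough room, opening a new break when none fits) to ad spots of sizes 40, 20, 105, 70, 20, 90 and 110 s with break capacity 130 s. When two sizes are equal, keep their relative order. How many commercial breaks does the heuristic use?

Sorted descending: 110, 105, 90, 70, 40, 20, 20.
  110 → break 1 (new)  [load 110/130]
  105 → break 2 (new)  [load 105/130]
  90 → break 3 (new)  [load 90/130]
  70 → break 4 (new)  [load 70/130]
  40 → break 3  [load 130/130]
  20 → break 1  [load 130/130]
  20 → break 2  [load 125/130]
4 commercial breaks opened.

4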